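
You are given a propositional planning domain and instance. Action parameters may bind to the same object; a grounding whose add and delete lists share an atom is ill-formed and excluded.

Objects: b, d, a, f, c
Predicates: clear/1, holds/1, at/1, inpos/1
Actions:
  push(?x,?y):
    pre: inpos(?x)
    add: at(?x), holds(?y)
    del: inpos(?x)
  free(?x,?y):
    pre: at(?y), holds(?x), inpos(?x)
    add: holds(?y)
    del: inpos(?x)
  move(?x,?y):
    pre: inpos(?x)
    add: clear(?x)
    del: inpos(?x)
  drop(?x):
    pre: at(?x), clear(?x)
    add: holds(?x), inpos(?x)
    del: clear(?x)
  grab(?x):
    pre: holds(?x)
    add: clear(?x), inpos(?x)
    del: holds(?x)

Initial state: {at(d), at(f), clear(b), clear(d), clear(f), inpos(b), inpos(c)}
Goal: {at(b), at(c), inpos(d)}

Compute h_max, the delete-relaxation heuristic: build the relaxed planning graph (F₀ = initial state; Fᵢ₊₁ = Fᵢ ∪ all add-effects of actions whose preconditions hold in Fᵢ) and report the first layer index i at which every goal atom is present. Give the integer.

1

F0 = init (7 atoms)
F1 = F0 ∪ {at(b), at(c), clear(c), holds(a), holds(b), holds(c), holds(d), holds(f), inpos(d), inpos(f)}  (17 atoms)
goal ⊆ F1  ⇒  h_max = 1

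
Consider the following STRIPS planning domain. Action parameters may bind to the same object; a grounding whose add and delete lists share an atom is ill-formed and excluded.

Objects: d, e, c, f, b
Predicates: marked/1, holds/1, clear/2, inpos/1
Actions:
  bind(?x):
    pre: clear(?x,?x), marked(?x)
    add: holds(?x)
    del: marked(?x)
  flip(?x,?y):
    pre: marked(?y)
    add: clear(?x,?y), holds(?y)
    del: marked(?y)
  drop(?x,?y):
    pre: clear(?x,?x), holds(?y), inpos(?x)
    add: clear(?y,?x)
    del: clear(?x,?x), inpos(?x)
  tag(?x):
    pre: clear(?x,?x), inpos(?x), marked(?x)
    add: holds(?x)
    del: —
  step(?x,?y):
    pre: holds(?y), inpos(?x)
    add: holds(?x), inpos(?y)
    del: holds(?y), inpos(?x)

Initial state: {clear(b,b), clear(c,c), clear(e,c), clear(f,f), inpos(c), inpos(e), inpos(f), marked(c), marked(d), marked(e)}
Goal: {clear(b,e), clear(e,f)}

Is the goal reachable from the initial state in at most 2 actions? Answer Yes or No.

Yes

1. flip(b,e)  →  {clear(b,b), clear(b,e), clear(c,c), clear(e,c), clear(f,f), holds(e), inpos(c), inpos(e), inpos(f), marked(c), marked(d)}
2. drop(f,e)  →  {clear(b,b), clear(b,e), clear(c,c), clear(e,c), clear(e,f), holds(e), inpos(c), inpos(e), marked(c), marked(d)}
optimal plan length = 2; 2 ≤ 2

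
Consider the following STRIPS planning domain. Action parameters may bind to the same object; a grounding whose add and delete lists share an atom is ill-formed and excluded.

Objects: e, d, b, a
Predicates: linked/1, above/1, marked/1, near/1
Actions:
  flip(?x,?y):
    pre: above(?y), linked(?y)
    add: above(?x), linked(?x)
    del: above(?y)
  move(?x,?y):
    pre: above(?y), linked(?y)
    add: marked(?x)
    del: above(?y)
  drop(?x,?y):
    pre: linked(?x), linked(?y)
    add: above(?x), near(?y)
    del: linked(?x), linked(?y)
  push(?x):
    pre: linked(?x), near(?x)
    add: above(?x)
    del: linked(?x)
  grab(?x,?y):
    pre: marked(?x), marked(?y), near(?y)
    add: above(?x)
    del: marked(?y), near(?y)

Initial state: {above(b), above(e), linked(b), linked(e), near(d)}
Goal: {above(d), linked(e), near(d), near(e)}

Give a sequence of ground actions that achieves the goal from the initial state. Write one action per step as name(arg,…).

1. flip(d,e)  →  {above(b), above(d), linked(b), linked(d), linked(e), near(d)}
2. drop(e,e)  →  {above(b), above(d), above(e), linked(b), linked(d), near(d), near(e)}
3. flip(e,b)  →  {above(d), above(e), linked(b), linked(d), linked(e), near(d), near(e)}

flip(d,e); drop(e,e); flip(e,b)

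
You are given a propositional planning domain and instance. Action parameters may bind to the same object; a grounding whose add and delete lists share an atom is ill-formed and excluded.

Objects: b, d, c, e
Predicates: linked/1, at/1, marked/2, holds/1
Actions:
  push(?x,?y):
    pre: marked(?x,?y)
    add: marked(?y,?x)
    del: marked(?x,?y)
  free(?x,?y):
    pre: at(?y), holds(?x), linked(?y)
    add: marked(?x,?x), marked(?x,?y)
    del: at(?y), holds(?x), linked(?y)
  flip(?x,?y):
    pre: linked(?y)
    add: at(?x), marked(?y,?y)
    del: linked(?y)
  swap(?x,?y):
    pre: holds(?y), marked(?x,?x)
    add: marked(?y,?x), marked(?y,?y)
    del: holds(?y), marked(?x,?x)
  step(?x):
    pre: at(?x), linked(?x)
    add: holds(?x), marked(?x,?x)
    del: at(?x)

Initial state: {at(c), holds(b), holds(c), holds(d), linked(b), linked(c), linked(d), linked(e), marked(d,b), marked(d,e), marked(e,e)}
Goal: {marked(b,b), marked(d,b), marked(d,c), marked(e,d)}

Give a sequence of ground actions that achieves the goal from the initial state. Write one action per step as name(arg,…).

1. push(d,e)  →  {at(c), holds(b), holds(c), holds(d), linked(b), linked(c), linked(d), linked(e), marked(d,b), marked(e,d), marked(e,e)}
2. free(d,c)  →  {holds(b), holds(c), linked(b), linked(d), linked(e), marked(d,b), marked(d,c), marked(d,d), marked(e,d), marked(e,e)}
3. flip(b,b)  →  {at(b), holds(b), holds(c), linked(d), linked(e), marked(b,b), marked(d,b), marked(d,c), marked(d,d), marked(e,d), marked(e,e)}

push(d,e); free(d,c); flip(b,b)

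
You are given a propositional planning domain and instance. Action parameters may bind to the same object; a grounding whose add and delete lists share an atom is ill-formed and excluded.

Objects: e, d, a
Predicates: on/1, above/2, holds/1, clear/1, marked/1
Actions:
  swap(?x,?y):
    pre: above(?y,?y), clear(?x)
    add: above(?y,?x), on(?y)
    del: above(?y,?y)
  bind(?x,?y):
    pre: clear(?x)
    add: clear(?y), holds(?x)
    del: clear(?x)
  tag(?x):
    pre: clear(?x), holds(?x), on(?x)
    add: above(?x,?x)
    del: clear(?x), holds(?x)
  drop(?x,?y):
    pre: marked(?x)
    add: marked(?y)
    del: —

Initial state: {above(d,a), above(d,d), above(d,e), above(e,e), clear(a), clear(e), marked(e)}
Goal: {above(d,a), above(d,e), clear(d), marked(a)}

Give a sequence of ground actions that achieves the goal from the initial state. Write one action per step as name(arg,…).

bind(e,d); drop(e,a)

1. bind(e,d)  →  {above(d,a), above(d,d), above(d,e), above(e,e), clear(a), clear(d), holds(e), marked(e)}
2. drop(e,a)  →  {above(d,a), above(d,d), above(d,e), above(e,e), clear(a), clear(d), holds(e), marked(a), marked(e)}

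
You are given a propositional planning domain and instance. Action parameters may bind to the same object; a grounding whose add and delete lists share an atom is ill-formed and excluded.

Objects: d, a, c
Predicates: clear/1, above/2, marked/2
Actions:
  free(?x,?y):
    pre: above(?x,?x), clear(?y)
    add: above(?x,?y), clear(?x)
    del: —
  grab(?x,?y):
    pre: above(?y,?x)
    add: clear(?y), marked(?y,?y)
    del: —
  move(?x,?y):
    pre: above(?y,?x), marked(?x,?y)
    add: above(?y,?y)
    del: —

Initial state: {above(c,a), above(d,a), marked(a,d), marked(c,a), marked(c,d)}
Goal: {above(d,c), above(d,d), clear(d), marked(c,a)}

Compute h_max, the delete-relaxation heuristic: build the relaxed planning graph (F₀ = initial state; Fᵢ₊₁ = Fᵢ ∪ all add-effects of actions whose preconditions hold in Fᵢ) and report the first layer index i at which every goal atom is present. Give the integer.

2

F0 = init (5 atoms)
F1 = F0 ∪ {above(d,d), clear(c), clear(d), marked(c,c), marked(d,d)}  (10 atoms)
F2 = F1 ∪ {above(d,c)}  (11 atoms)
goal ⊆ F2  ⇒  h_max = 2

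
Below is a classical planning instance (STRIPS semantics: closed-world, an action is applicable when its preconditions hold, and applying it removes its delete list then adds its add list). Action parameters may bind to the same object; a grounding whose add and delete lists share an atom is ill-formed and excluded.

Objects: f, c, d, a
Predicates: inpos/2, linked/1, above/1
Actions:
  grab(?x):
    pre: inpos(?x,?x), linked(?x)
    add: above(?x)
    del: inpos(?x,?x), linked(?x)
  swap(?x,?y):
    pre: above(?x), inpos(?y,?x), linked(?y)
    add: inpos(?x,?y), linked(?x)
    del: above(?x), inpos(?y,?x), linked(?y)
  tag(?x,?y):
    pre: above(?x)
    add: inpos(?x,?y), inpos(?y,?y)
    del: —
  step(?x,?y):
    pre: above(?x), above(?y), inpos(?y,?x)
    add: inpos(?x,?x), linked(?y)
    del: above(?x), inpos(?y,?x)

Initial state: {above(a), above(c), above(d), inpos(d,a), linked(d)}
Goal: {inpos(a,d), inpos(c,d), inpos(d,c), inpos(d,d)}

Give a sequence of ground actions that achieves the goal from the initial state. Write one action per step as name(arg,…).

swap(a,d); tag(c,d); tag(d,c)

1. swap(a,d)  →  {above(c), above(d), inpos(a,d), linked(a)}
2. tag(c,d)  →  {above(c), above(d), inpos(a,d), inpos(c,d), inpos(d,d), linked(a)}
3. tag(d,c)  →  {above(c), above(d), inpos(a,d), inpos(c,c), inpos(c,d), inpos(d,c), inpos(d,d), linked(a)}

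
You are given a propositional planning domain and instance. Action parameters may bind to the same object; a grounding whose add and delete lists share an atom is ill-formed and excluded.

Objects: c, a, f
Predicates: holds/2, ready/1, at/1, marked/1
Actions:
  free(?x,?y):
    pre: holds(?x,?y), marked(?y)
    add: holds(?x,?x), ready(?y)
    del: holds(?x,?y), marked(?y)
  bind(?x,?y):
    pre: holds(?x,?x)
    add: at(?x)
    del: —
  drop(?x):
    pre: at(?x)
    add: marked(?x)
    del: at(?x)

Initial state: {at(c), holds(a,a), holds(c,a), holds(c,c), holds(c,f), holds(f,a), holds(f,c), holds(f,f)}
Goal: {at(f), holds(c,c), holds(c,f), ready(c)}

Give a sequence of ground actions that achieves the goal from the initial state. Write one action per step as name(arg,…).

bind(f,c); drop(c); free(f,c)

1. bind(f,c)  →  {at(c), at(f), holds(a,a), holds(c,a), holds(c,c), holds(c,f), holds(f,a), holds(f,c), holds(f,f)}
2. drop(c)  →  {at(f), holds(a,a), holds(c,a), holds(c,c), holds(c,f), holds(f,a), holds(f,c), holds(f,f), marked(c)}
3. free(f,c)  →  {at(f), holds(a,a), holds(c,a), holds(c,c), holds(c,f), holds(f,a), holds(f,f), ready(c)}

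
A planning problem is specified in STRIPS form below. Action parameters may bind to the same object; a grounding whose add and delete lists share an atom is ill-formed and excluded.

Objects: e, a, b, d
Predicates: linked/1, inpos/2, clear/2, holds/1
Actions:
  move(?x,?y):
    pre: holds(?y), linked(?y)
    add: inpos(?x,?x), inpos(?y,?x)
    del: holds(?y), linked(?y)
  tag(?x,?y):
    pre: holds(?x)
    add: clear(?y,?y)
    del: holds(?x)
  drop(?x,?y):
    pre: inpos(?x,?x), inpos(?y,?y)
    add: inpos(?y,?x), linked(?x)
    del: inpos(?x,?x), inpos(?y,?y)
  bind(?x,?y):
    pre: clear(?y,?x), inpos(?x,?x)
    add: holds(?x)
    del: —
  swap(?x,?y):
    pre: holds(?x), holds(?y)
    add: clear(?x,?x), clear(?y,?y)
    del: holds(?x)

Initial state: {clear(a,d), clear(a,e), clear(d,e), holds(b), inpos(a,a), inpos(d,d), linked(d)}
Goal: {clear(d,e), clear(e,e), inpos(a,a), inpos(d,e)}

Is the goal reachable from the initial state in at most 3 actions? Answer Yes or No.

Yes

1. tag(b,e)  →  {clear(a,d), clear(a,e), clear(d,e), clear(e,e), inpos(a,a), inpos(d,d), linked(d)}
2. bind(d,a)  →  {clear(a,d), clear(a,e), clear(d,e), clear(e,e), holds(d), inpos(a,a), inpos(d,d), linked(d)}
3. move(e,d)  →  {clear(a,d), clear(a,e), clear(d,e), clear(e,e), inpos(a,a), inpos(d,d), inpos(d,e), inpos(e,e)}
optimal plan length = 3; 3 ≤ 3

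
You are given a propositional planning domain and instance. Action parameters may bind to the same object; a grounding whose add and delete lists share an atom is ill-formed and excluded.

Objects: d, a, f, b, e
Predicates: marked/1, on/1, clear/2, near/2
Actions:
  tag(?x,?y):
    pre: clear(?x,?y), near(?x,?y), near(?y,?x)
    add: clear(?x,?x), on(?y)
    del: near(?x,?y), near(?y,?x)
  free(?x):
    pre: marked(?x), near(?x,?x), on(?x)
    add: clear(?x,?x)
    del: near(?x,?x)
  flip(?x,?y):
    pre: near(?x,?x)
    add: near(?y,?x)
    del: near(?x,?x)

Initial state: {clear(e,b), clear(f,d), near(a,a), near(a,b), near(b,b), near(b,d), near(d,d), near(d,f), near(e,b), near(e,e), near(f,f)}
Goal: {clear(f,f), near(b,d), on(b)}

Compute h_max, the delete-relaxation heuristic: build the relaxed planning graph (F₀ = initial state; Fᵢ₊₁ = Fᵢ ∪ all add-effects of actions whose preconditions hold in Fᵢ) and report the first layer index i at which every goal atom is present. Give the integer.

F0 = init (11 atoms)
F1 = F0 ∪ {near(a,d), near(a,e), near(a,f), near(b,a), near(b,e), near(b,f), near(d,a), near(d,b), near(d,e), near(e,a), near(e,d), near(e,f), near(f,a), near(f,b), near(f,d), near(f,e)}  (27 atoms)
F2 = F1 ∪ {clear(e,e), clear(f,f), on(b), on(d)}  (31 atoms)
goal ⊆ F2  ⇒  h_max = 2

2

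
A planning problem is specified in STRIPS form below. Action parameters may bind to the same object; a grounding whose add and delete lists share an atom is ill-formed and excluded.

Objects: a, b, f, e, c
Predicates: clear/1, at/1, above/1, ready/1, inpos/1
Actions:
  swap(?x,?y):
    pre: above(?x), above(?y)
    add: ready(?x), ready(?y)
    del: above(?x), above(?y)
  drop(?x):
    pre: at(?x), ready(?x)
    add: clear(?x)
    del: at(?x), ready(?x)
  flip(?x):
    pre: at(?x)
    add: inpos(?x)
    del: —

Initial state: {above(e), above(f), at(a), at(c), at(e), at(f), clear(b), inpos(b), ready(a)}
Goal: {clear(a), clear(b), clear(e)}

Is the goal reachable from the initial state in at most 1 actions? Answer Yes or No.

No

1. swap(f,e)  →  {at(a), at(c), at(e), at(f), clear(b), inpos(b), ready(a), ready(e), ready(f)}
2. drop(a)  →  {at(c), at(e), at(f), clear(a), clear(b), inpos(b), ready(e), ready(f)}
3. drop(e)  →  {at(c), at(f), clear(a), clear(b), clear(e), inpos(b), ready(f)}
optimal plan length = 3; 3 > 1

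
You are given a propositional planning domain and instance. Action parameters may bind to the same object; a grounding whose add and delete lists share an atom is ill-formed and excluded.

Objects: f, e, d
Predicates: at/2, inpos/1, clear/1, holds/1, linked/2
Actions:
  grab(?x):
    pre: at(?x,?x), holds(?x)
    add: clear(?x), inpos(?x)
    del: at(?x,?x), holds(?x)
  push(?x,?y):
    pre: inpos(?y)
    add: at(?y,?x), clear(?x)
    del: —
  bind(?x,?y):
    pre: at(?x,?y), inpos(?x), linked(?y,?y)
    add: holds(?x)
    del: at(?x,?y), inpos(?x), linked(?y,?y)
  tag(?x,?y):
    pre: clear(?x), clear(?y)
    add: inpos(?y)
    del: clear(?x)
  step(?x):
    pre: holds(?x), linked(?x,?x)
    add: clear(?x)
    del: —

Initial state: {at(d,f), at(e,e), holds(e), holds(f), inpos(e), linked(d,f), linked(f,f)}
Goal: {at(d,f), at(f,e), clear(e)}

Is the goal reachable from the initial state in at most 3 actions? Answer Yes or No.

Yes

1. push(f,e)  →  {at(d,f), at(e,e), at(e,f), clear(f), holds(e), holds(f), inpos(e), linked(d,f), linked(f,f)}
2. tag(f,f)  →  {at(d,f), at(e,e), at(e,f), holds(e), holds(f), inpos(e), inpos(f), linked(d,f), linked(f,f)}
3. push(e,f)  →  {at(d,f), at(e,e), at(e,f), at(f,e), clear(e), holds(e), holds(f), inpos(e), inpos(f), linked(d,f), linked(f,f)}
optimal plan length = 3; 3 ≤ 3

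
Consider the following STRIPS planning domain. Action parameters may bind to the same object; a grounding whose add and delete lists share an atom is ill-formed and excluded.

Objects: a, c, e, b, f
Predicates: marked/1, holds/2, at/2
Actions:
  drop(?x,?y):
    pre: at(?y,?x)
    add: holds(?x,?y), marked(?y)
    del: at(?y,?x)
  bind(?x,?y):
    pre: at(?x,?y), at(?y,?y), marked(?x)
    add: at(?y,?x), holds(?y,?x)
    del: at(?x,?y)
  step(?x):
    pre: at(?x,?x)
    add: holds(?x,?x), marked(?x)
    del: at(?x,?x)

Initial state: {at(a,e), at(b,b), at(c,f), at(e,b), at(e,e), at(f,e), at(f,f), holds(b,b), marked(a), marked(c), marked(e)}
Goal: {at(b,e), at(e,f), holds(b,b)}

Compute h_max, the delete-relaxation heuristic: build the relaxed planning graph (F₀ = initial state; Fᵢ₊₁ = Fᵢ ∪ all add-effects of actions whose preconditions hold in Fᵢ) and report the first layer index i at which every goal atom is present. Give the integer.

2

F0 = init (11 atoms)
F1 = F0 ∪ {at(b,e), at(e,a), at(f,c), holds(b,e), holds(e,a), holds(e,e), holds(e,f), holds(f,c), holds(f,f), marked(b), marked(f)}  (22 atoms)
F2 = F1 ∪ {at(e,f), holds(a,e), holds(c,f), holds(e,b)}  (26 atoms)
goal ⊆ F2  ⇒  h_max = 2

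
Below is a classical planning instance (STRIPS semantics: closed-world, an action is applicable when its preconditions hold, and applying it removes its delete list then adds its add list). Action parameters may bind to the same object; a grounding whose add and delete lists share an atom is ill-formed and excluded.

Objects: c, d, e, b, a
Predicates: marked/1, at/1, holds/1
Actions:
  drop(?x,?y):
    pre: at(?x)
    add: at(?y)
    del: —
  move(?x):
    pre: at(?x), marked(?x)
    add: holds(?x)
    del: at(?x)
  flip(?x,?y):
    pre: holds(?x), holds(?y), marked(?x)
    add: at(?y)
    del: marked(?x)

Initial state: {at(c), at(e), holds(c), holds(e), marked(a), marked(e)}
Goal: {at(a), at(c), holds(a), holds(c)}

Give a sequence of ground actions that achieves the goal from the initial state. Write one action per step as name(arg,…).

drop(c,a); move(a); drop(c,a)

1. drop(c,a)  →  {at(a), at(c), at(e), holds(c), holds(e), marked(a), marked(e)}
2. move(a)  →  {at(c), at(e), holds(a), holds(c), holds(e), marked(a), marked(e)}
3. drop(c,a)  →  {at(a), at(c), at(e), holds(a), holds(c), holds(e), marked(a), marked(e)}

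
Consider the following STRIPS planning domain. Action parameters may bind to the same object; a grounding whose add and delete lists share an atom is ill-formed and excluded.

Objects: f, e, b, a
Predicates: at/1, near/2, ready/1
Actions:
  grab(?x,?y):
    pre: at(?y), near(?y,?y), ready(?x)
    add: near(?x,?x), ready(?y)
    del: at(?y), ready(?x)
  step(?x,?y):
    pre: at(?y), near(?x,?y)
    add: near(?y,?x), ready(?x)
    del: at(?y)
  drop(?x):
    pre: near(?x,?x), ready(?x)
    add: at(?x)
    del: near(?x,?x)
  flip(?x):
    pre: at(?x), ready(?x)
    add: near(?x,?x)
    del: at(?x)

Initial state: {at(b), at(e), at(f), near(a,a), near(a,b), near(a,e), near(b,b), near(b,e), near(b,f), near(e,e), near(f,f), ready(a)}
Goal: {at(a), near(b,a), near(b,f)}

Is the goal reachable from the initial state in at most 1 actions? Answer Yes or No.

No

1. step(a,b)  →  {at(e), at(f), near(a,a), near(a,b), near(a,e), near(b,a), near(b,b), near(b,e), near(b,f), near(e,e), near(f,f), ready(a)}
2. drop(a)  →  {at(a), at(e), at(f), near(a,b), near(a,e), near(b,a), near(b,b), near(b,e), near(b,f), near(e,e), near(f,f), ready(a)}
optimal plan length = 2; 2 > 1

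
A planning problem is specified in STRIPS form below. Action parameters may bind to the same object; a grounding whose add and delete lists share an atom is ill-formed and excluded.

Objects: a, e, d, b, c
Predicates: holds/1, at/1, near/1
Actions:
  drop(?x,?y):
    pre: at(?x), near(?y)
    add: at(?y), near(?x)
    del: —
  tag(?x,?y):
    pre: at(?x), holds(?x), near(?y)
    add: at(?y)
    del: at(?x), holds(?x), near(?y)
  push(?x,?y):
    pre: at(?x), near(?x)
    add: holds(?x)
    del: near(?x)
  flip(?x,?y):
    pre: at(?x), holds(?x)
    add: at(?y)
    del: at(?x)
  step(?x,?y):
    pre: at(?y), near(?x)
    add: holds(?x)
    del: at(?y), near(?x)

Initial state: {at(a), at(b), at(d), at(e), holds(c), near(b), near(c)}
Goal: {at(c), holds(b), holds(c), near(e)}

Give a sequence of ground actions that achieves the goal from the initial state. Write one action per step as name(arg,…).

drop(e,c); push(b,a)

1. drop(e,c)  →  {at(a), at(b), at(c), at(d), at(e), holds(c), near(b), near(c), near(e)}
2. push(b,a)  →  {at(a), at(b), at(c), at(d), at(e), holds(b), holds(c), near(c), near(e)}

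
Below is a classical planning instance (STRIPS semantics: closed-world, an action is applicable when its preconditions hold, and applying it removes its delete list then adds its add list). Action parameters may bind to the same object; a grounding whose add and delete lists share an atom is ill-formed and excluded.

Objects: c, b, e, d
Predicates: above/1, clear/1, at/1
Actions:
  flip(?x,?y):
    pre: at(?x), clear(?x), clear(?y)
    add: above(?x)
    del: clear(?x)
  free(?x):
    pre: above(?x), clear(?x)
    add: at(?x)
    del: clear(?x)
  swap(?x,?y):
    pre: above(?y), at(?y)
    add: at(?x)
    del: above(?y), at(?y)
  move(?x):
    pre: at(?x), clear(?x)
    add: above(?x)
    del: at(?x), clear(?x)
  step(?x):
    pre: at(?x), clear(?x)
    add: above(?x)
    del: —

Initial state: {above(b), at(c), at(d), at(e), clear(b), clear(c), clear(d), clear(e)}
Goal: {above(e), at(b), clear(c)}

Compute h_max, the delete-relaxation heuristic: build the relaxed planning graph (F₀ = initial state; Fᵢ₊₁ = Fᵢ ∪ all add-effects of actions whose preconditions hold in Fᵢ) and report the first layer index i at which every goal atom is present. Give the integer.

1

F0 = init (8 atoms)
F1 = F0 ∪ {above(c), above(d), above(e), at(b)}  (12 atoms)
goal ⊆ F1  ⇒  h_max = 1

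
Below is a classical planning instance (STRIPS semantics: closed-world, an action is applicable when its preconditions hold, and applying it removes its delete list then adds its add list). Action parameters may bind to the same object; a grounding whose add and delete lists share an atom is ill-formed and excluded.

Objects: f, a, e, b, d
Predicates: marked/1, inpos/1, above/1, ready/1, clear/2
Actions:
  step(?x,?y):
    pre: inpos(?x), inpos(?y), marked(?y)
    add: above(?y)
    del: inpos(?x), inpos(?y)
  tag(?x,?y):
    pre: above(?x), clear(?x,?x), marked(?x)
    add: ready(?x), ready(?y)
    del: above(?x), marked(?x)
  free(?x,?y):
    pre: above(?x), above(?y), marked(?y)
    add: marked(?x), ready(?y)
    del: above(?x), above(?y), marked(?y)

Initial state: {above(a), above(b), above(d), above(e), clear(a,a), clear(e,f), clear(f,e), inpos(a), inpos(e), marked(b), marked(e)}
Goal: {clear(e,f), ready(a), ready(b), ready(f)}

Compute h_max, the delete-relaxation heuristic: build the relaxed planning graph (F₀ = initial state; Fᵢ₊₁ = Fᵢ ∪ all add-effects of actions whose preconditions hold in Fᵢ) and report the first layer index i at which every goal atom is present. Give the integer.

2

F0 = init (11 atoms)
F1 = F0 ∪ {marked(a), marked(d), ready(b), ready(e)}  (15 atoms)
F2 = F1 ∪ {ready(a), ready(d), ready(f)}  (18 atoms)
goal ⊆ F2  ⇒  h_max = 2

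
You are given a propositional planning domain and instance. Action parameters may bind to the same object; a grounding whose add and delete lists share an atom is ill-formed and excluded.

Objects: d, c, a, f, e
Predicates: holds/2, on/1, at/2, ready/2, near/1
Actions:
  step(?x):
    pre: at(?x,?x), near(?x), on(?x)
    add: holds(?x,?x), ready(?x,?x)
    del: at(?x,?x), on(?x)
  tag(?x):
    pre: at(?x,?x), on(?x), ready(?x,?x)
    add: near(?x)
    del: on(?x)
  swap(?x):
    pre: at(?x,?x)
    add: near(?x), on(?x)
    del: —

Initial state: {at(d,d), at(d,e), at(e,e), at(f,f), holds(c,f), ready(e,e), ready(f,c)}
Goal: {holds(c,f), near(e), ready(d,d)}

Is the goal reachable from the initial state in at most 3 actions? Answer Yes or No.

1. swap(d)  →  {at(d,d), at(d,e), at(e,e), at(f,f), holds(c,f), near(d), on(d), ready(e,e), ready(f,c)}
2. step(d)  →  {at(d,e), at(e,e), at(f,f), holds(c,f), holds(d,d), near(d), ready(d,d), ready(e,e), ready(f,c)}
3. swap(e)  →  {at(d,e), at(e,e), at(f,f), holds(c,f), holds(d,d), near(d), near(e), on(e), ready(d,d), ready(e,e), ready(f,c)}
optimal plan length = 3; 3 ≤ 3

Yes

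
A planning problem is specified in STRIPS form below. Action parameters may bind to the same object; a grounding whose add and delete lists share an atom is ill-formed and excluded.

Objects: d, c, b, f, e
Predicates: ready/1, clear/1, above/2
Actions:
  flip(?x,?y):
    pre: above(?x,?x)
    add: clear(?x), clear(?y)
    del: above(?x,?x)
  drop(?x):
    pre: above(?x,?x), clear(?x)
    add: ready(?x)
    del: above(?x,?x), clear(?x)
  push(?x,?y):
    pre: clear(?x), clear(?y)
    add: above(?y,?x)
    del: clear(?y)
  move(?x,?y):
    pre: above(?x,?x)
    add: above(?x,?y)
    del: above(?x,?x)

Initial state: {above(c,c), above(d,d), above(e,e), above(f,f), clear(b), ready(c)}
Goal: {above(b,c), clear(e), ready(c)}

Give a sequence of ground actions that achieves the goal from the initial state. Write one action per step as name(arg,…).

flip(c,e); push(c,b)

1. flip(c,e)  →  {above(d,d), above(e,e), above(f,f), clear(b), clear(c), clear(e), ready(c)}
2. push(c,b)  →  {above(b,c), above(d,d), above(e,e), above(f,f), clear(c), clear(e), ready(c)}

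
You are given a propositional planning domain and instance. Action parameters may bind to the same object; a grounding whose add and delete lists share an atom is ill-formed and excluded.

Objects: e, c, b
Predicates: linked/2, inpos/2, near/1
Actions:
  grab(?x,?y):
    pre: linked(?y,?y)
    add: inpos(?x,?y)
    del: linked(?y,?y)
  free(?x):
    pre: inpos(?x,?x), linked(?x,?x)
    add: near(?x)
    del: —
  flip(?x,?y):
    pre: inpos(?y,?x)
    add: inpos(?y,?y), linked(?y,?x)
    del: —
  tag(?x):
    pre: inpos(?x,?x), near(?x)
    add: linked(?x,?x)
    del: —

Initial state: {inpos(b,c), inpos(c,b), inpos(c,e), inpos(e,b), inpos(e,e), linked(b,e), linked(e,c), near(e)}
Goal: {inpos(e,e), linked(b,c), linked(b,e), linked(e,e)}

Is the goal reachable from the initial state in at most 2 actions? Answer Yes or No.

Yes

1. flip(e,e)  →  {inpos(b,c), inpos(c,b), inpos(c,e), inpos(e,b), inpos(e,e), linked(b,e), linked(e,c), linked(e,e), near(e)}
2. flip(c,b)  →  {inpos(b,b), inpos(b,c), inpos(c,b), inpos(c,e), inpos(e,b), inpos(e,e), linked(b,c), linked(b,e), linked(e,c), linked(e,e), near(e)}
optimal plan length = 2; 2 ≤ 2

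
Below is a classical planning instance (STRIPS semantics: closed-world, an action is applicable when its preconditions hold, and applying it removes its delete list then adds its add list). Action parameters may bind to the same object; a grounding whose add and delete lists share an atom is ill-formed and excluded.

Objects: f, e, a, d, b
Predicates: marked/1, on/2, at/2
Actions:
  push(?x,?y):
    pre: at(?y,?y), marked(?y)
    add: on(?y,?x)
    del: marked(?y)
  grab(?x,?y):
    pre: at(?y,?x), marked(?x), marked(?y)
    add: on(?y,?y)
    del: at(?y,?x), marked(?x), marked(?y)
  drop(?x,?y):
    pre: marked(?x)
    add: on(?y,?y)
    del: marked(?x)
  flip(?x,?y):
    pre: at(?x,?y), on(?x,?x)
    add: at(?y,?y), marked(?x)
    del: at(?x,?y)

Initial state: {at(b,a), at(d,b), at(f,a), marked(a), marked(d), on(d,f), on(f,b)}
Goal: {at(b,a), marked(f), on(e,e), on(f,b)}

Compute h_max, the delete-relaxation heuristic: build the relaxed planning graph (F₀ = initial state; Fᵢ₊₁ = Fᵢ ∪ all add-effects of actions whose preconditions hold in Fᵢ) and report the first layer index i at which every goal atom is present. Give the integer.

F0 = init (7 atoms)
F1 = F0 ∪ {on(a,a), on(b,b), on(d,d), on(e,e), on(f,f)}  (12 atoms)
F2 = F1 ∪ {at(a,a), at(b,b), marked(b), marked(f)}  (16 atoms)
goal ⊆ F2  ⇒  h_max = 2

2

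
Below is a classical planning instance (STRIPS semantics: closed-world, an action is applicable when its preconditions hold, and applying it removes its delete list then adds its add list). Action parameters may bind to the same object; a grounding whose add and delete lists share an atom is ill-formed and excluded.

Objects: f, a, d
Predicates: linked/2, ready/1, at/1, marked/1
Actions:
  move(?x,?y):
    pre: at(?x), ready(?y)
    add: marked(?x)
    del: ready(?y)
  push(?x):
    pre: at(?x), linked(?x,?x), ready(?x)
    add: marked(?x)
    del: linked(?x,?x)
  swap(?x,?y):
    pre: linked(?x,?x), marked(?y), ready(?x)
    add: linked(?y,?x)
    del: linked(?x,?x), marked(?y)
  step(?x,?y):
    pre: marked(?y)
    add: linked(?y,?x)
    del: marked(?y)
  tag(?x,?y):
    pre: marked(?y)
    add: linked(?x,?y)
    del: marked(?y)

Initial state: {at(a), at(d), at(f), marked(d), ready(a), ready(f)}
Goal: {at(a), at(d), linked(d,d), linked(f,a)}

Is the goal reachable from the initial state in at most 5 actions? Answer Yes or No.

1. move(f,f)  →  {at(a), at(d), at(f), marked(d), marked(f), ready(a)}
2. step(a,f)  →  {at(a), at(d), at(f), linked(f,a), marked(d), ready(a)}
3. step(d,d)  →  {at(a), at(d), at(f), linked(d,d), linked(f,a), ready(a)}
optimal plan length = 3; 3 ≤ 5

Yes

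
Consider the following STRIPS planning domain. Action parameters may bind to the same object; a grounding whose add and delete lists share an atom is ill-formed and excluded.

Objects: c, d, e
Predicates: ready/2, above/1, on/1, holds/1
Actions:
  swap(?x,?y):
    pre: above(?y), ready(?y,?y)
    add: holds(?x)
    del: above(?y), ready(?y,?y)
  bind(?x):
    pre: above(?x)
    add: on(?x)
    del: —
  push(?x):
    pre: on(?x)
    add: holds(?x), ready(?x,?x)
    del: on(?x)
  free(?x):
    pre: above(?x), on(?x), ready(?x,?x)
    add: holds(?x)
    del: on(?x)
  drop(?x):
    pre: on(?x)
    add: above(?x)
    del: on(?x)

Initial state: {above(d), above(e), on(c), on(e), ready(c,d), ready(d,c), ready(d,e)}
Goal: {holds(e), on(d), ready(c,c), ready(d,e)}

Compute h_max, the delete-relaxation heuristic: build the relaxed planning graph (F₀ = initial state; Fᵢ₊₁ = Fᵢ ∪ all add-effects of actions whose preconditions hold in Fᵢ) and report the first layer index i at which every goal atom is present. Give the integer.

F0 = init (7 atoms)
F1 = F0 ∪ {above(c), holds(c), holds(e), on(d), ready(c,c), ready(e,e)}  (13 atoms)
goal ⊆ F1  ⇒  h_max = 1

1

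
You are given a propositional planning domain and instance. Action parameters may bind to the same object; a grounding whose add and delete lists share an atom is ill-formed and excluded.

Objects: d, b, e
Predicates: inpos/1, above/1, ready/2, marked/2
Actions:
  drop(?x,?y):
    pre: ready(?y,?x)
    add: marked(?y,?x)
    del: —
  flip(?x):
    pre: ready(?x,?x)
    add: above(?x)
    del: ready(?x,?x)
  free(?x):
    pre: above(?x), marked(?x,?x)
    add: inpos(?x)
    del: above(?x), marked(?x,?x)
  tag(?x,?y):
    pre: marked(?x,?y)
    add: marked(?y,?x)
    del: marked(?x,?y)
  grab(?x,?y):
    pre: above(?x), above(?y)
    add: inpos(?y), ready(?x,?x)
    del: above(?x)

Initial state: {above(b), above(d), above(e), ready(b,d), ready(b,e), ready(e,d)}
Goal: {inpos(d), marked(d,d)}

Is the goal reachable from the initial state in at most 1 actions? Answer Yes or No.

No

1. grab(d,d)  →  {above(b), above(e), inpos(d), ready(b,d), ready(b,e), ready(d,d), ready(e,d)}
2. drop(d,d)  →  {above(b), above(e), inpos(d), marked(d,d), ready(b,d), ready(b,e), ready(d,d), ready(e,d)}
optimal plan length = 2; 2 > 1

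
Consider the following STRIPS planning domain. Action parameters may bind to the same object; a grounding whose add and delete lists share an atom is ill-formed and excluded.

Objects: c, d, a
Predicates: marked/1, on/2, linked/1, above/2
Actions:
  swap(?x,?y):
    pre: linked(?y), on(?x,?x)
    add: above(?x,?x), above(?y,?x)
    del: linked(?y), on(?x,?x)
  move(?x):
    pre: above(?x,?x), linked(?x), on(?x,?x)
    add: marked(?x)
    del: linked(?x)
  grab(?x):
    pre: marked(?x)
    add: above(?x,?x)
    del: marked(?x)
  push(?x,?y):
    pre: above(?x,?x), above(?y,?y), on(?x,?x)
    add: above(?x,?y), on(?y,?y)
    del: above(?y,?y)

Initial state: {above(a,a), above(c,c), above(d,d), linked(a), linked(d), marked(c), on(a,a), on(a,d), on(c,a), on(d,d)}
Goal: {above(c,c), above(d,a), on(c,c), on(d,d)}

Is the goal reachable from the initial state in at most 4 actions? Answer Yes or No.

1. swap(a,d)  →  {above(a,a), above(c,c), above(d,a), above(d,d), linked(a), marked(c), on(a,d), on(c,a), on(d,d)}
2. push(d,c)  →  {above(a,a), above(d,a), above(d,c), above(d,d), linked(a), marked(c), on(a,d), on(c,a), on(c,c), on(d,d)}
3. grab(c)  →  {above(a,a), above(c,c), above(d,a), above(d,c), above(d,d), linked(a), on(a,d), on(c,a), on(c,c), on(d,d)}
optimal plan length = 3; 3 ≤ 4

Yes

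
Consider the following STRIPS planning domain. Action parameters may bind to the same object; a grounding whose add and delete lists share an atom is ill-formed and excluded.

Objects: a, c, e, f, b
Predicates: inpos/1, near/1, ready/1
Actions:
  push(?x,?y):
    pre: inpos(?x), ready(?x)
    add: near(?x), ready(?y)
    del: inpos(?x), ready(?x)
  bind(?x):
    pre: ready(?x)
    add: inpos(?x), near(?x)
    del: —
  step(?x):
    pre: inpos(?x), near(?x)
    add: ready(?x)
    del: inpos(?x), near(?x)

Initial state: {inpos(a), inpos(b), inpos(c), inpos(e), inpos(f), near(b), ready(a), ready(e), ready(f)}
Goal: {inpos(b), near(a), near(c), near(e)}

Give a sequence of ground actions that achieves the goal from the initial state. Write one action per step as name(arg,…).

1. push(a,c)  →  {inpos(b), inpos(c), inpos(e), inpos(f), near(a), near(b), ready(c), ready(e), ready(f)}
2. push(c,a)  →  {inpos(b), inpos(e), inpos(f), near(a), near(b), near(c), ready(a), ready(e), ready(f)}
3. push(e,a)  →  {inpos(b), inpos(f), near(a), near(b), near(c), near(e), ready(a), ready(f)}

push(a,c); push(c,a); push(e,a)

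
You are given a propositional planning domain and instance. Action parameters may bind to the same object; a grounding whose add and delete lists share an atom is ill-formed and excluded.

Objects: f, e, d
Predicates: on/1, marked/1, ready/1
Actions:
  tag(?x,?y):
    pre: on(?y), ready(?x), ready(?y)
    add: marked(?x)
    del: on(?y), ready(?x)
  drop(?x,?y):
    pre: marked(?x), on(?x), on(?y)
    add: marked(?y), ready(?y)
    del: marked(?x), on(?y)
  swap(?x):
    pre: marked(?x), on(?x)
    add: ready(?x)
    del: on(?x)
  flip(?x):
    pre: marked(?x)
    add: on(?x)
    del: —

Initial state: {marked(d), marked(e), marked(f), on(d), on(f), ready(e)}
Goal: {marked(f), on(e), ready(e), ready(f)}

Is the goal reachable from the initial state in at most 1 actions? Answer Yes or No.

1. drop(d,f)  →  {marked(e), marked(f), on(d), ready(e), ready(f)}
2. flip(e)  →  {marked(e), marked(f), on(d), on(e), ready(e), ready(f)}
optimal plan length = 2; 2 > 1

No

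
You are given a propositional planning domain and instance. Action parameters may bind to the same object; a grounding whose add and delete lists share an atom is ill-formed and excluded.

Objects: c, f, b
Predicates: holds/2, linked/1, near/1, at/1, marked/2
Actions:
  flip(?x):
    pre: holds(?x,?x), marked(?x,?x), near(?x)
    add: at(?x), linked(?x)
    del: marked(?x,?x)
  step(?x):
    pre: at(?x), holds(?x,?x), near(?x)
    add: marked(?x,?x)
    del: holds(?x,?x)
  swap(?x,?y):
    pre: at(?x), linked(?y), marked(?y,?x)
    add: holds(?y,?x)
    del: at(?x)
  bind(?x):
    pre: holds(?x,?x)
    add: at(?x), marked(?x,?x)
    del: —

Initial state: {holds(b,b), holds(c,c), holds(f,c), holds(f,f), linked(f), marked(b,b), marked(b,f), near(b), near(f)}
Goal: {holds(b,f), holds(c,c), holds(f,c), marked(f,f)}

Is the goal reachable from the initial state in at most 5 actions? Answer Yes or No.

Yes

1. flip(b)  →  {at(b), holds(b,b), holds(c,c), holds(f,c), holds(f,f), linked(b), linked(f), marked(b,f), near(b), near(f)}
2. bind(f)  →  {at(b), at(f), holds(b,b), holds(c,c), holds(f,c), holds(f,f), linked(b), linked(f), marked(b,f), marked(f,f), near(b), near(f)}
3. swap(f,b)  →  {at(b), holds(b,b), holds(b,f), holds(c,c), holds(f,c), holds(f,f), linked(b), linked(f), marked(b,f), marked(f,f), near(b), near(f)}
optimal plan length = 3; 3 ≤ 5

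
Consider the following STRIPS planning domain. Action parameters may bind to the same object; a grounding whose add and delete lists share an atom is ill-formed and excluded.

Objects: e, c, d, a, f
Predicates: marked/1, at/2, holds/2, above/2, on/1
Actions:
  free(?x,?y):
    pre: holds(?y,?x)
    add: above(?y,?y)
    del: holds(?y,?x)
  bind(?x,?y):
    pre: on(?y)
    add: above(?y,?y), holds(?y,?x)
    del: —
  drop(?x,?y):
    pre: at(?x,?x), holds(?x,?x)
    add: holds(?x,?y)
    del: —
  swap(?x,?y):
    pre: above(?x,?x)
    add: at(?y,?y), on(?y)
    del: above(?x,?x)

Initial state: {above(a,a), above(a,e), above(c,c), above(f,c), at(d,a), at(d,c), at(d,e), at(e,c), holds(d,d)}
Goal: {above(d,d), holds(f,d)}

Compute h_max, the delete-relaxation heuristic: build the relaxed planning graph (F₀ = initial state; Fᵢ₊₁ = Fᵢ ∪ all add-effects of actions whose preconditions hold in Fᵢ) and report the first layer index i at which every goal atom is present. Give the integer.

F0 = init (9 atoms)
F1 = F0 ∪ {above(d,d), at(a,a), at(c,c), at(d,d), at(e,e), at(f,f), on(a), on(c), on(d), on(e), on(f)}  (20 atoms)
F2 = F1 ∪ {above(e,e), above(f,f), holds(a,a), holds(a,c), holds(a,d), holds(a,e), holds(a,f), holds(c,a), holds(c,c), holds(c,d), holds(c,e), holds(c,f), holds(d,a), holds(d,c), holds(d,e), holds(d,f), holds(e,a), holds(e,c), holds(e,d), holds(e,e), holds(e,f), holds(f,a), holds(f,c), holds(f,d), holds(f,e), holds(f,f)}  (46 atoms)
goal ⊆ F2  ⇒  h_max = 2

2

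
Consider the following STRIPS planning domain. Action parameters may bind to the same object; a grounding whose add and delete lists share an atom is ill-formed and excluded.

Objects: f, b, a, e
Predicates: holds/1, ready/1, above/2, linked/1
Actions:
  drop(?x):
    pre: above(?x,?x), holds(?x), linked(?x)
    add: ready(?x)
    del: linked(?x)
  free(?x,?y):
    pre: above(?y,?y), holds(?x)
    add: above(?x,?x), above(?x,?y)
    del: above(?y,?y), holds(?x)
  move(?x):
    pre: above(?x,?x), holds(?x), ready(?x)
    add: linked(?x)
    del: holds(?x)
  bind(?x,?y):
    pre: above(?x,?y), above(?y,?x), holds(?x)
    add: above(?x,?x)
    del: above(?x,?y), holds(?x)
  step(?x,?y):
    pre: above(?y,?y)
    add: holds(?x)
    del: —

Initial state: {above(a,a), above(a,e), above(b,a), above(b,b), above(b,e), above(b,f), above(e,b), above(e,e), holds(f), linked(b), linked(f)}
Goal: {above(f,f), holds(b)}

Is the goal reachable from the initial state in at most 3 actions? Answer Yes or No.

1. free(f,b)  →  {above(a,a), above(a,e), above(b,a), above(b,e), above(b,f), above(e,b), above(e,e), above(f,b), above(f,f), linked(b), linked(f)}
2. step(b,f)  →  {above(a,a), above(a,e), above(b,a), above(b,e), above(b,f), above(e,b), above(e,e), above(f,b), above(f,f), holds(b), linked(b), linked(f)}
optimal plan length = 2; 2 ≤ 3

Yes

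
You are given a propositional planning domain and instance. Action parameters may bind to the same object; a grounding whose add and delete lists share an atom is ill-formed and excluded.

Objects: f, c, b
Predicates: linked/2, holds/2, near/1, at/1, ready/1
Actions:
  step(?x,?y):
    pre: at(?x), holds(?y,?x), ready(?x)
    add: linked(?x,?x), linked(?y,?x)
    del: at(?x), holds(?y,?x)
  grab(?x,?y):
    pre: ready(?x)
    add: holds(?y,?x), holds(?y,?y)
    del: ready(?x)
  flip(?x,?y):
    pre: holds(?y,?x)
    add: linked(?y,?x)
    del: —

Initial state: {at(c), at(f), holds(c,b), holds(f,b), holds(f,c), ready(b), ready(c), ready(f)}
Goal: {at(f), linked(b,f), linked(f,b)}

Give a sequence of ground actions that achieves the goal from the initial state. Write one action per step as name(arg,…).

1. grab(f,b)  →  {at(c), at(f), holds(b,b), holds(b,f), holds(c,b), holds(f,b), holds(f,c), ready(b), ready(c)}
2. flip(f,b)  →  {at(c), at(f), holds(b,b), holds(b,f), holds(c,b), holds(f,b), holds(f,c), linked(b,f), ready(b), ready(c)}
3. flip(b,f)  →  {at(c), at(f), holds(b,b), holds(b,f), holds(c,b), holds(f,b), holds(f,c), linked(b,f), linked(f,b), ready(b), ready(c)}

grab(f,b); flip(f,b); flip(b,f)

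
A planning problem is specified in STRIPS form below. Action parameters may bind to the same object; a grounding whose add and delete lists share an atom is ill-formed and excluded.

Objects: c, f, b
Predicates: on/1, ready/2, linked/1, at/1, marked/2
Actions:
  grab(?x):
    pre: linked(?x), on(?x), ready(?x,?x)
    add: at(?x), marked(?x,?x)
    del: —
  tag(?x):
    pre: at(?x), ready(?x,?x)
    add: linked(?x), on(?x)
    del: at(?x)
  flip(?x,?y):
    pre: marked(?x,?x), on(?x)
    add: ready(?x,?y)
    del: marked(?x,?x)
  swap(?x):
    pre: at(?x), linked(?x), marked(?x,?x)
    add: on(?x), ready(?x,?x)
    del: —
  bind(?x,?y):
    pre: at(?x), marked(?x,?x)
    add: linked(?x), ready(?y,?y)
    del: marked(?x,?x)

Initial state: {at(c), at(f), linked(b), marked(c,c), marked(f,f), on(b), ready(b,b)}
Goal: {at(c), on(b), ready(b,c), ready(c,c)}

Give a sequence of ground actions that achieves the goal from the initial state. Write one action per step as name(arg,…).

1. grab(b)  →  {at(b), at(c), at(f), linked(b), marked(b,b), marked(c,c), marked(f,f), on(b), ready(b,b)}
2. flip(b,c)  →  {at(b), at(c), at(f), linked(b), marked(c,c), marked(f,f), on(b), ready(b,b), ready(b,c)}
3. bind(c,c)  →  {at(b), at(c), at(f), linked(b), linked(c), marked(f,f), on(b), ready(b,b), ready(b,c), ready(c,c)}

grab(b); flip(b,c); bind(c,c)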